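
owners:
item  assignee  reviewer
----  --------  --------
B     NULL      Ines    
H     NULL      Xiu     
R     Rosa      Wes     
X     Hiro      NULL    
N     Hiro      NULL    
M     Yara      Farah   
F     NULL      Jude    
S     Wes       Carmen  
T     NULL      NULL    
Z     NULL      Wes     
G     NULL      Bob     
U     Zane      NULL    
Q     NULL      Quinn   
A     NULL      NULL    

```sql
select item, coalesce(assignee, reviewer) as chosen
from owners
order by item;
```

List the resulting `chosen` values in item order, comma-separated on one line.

NULL, Ines, Jude, Bob, Xiu, Yara, Hiro, Quinn, Rosa, Wes, NULL, Zane, Hiro, Wes

item=A: assignee=NULL, reviewer=NULL (all NULL) → NULL
item=B: assignee=NULL, reviewer=Ines → Ines
item=F: assignee=NULL, reviewer=Jude → Jude
item=G: assignee=NULL, reviewer=Bob → Bob
item=H: assignee=NULL, reviewer=Xiu → Xiu
item=M: assignee=Yara → Yara
item=N: assignee=Hiro → Hiro
item=Q: assignee=NULL, reviewer=Quinn → Quinn
item=R: assignee=Rosa → Rosa
item=S: assignee=Wes → Wes
item=T: assignee=NULL, reviewer=NULL (all NULL) → NULL
item=U: assignee=Zane → Zane
item=X: assignee=Hiro → Hiro
item=Z: assignee=NULL, reviewer=Wes → Wes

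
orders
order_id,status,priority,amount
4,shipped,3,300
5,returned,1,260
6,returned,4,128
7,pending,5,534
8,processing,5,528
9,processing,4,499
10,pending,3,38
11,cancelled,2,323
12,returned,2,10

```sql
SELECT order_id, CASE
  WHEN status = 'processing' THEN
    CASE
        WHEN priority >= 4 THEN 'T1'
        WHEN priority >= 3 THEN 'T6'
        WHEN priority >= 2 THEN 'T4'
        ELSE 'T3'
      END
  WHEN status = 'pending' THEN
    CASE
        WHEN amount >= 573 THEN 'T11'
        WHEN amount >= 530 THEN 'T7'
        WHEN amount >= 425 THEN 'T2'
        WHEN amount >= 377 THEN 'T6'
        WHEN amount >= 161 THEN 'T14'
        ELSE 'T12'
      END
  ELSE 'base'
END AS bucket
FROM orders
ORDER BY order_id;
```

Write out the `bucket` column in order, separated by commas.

base, base, base, T7, T1, T1, T12, base, base

order_id=4: status='shipped' → outer ELSE → base
order_id=5: status='returned' → outer ELSE → base
order_id=6: status='returned' → outer ELSE → base
order_id=7: status='pending' → inner[amount >= 530] → T7
order_id=8: status='processing' → inner[priority >= 4] → T1
order_id=9: status='processing' → inner[priority >= 4] → T1
order_id=10: status='pending' → inner[ELSE] → T12
order_id=11: status='cancelled' → outer ELSE → base
order_id=12: status='returned' → outer ELSE → base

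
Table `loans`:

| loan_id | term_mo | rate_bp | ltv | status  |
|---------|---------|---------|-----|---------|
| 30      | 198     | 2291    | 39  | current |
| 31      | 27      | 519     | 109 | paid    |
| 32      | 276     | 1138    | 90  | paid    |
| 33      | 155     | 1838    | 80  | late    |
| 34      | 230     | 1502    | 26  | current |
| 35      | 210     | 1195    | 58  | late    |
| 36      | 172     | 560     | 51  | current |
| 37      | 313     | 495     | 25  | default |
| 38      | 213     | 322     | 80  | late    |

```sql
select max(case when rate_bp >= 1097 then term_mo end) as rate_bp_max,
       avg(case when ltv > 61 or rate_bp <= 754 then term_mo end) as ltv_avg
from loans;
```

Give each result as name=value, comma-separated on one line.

[rate_bp_max: rate_bp >= 1097]
loan_id=30: ✓ → 198
loan_id=31: ✗
loan_id=32: ✓ → 276
loan_id=33: ✓ → 155
loan_id=34: ✓ → 230
loan_id=35: ✓ → 210
loan_id=36: ✗
loan_id=37: ✗
loan_id=38: ✗
rate_bp_max = MAX(198, 276, 155, 230, 210) = 276
—
[ltv_avg: ltv > 61 or rate_bp <= 754]
loan_id=30: ✗
loan_id=31: ✓ → 27
loan_id=32: ✓ → 276
loan_id=33: ✓ → 155
loan_id=34: ✗
loan_id=35: ✗
loan_id=36: ✓ → 172
loan_id=37: ✓ → 313
loan_id=38: ✓ → 213
ltv_avg = (27 + 276 + 155 + 172 + 313 + 213) / 6 = 192.6666666667

rate_bp_max=276, ltv_avg=192.6666666667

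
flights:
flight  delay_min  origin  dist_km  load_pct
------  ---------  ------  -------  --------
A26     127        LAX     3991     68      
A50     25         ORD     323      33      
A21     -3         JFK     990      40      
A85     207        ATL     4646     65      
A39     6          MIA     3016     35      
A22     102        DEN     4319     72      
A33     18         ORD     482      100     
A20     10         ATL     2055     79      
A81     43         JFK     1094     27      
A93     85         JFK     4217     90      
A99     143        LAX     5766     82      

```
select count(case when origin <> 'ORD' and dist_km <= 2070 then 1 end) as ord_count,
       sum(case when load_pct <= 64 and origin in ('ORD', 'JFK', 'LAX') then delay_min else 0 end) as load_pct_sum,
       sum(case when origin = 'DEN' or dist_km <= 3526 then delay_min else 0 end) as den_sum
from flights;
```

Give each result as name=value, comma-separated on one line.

ord_count=3, load_pct_sum=65, den_sum=201

[ord_count: origin <> 'ORD' and dist_km <= 2070]
flight=A26: ✗
flight=A50: ✗
flight=A21: ✓ → 1
flight=A85: ✗
flight=A39: ✗
flight=A22: ✗
flight=A33: ✗
flight=A20: ✓ → 1
flight=A81: ✓ → 1
flight=A93: ✗
flight=A99: ✗
ord_count = COUNT(1, 1, 1) = 3
—
[load_pct_sum: load_pct <= 64 and origin in ('ORD', 'JFK', 'LAX')]
flight=A26: ✗
flight=A50: ✓ → 25
flight=A21: ✓ → -3
flight=A85: ✗
flight=A39: ✗
flight=A22: ✗
flight=A33: ✗
flight=A20: ✗
flight=A81: ✓ → 43
flight=A93: ✗
flight=A99: ✗
load_pct_sum = 25 + -3 + 43 = 65
—
[den_sum: origin = 'DEN' or dist_km <= 3526]
flight=A26: ✗
flight=A50: ✓ → 25
flight=A21: ✓ → -3
flight=A85: ✗
flight=A39: ✓ → 6
flight=A22: ✓ → 102
flight=A33: ✓ → 18
flight=A20: ✓ → 10
flight=A81: ✓ → 43
flight=A93: ✗
flight=A99: ✗
den_sum = 25 + -3 + 6 + 102 + 18 + 10 + 43 = 201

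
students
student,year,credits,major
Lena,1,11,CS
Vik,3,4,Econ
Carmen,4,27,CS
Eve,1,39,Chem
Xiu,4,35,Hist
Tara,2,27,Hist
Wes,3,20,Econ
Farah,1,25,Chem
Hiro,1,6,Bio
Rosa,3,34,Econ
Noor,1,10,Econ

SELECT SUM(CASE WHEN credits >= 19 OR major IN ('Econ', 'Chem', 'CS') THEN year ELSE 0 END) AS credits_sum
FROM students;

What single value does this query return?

23

student=Lena: ✓ → 1
student=Vik: ✓ → 3
student=Carmen: ✓ → 4
student=Eve: ✓ → 1
student=Xiu: ✓ → 4
student=Tara: ✓ → 2
student=Wes: ✓ → 3
student=Farah: ✓ → 1
student=Hiro: ✗
student=Rosa: ✓ → 3
student=Noor: ✓ → 1
credits_sum = 1 + 3 + 4 + 1 + 4 + 2 + 3 + 1 + 3 + 1 = 23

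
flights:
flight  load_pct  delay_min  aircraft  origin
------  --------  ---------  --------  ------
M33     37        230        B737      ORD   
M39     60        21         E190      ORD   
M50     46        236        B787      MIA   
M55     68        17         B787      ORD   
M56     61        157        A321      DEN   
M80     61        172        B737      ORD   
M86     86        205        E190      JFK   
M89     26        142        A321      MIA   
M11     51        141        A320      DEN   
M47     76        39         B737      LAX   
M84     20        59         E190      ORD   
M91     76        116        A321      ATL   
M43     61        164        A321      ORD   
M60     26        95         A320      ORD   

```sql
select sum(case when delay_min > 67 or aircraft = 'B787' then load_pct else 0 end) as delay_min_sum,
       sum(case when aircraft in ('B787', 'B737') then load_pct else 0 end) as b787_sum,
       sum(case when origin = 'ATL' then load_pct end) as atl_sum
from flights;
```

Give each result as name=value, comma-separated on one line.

delay_min_sum=599, b787_sum=288, atl_sum=76

[delay_min_sum: delay_min > 67 or aircraft = 'B787']
flight=M33: ✓ → 37
flight=M39: ✗
flight=M50: ✓ → 46
flight=M55: ✓ → 68
flight=M56: ✓ → 61
flight=M80: ✓ → 61
flight=M86: ✓ → 86
flight=M89: ✓ → 26
flight=M11: ✓ → 51
flight=M47: ✗
flight=M84: ✗
flight=M91: ✓ → 76
flight=M43: ✓ → 61
flight=M60: ✓ → 26
delay_min_sum = 37 + 46 + 68 + 61 + 61 + 86 + 26 + 51 + 76 + 61 + 26 = 599
—
[b787_sum: aircraft in ('B787', 'B737')]
flight=M33: ✓ → 37
flight=M39: ✗
flight=M50: ✓ → 46
flight=M55: ✓ → 68
flight=M56: ✗
flight=M80: ✓ → 61
flight=M86: ✗
flight=M89: ✗
flight=M11: ✗
flight=M47: ✓ → 76
flight=M84: ✗
flight=M91: ✗
flight=M43: ✗
flight=M60: ✗
b787_sum = 37 + 46 + 68 + 61 + 76 = 288
—
[atl_sum: origin = 'ATL']
flight=M33: ✗
flight=M39: ✗
flight=M50: ✗
flight=M55: ✗
flight=M56: ✗
flight=M80: ✗
flight=M86: ✗
flight=M89: ✗
flight=M11: ✗
flight=M47: ✗
flight=M84: ✗
flight=M91: ✓ → 76
flight=M43: ✗
flight=M60: ✗
atl_sum = 76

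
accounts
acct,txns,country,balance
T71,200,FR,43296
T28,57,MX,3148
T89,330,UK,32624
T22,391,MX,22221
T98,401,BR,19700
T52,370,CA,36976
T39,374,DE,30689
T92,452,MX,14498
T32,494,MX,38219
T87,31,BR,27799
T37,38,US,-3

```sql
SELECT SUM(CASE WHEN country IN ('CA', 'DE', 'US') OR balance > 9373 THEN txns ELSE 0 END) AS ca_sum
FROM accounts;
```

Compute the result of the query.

3081

acct=T71: ✓ → 200
acct=T28: ✗
acct=T89: ✓ → 330
acct=T22: ✓ → 391
acct=T98: ✓ → 401
acct=T52: ✓ → 370
acct=T39: ✓ → 374
acct=T92: ✓ → 452
acct=T32: ✓ → 494
acct=T87: ✓ → 31
acct=T37: ✓ → 38
ca_sum = 200 + 330 + 391 + 401 + 370 + 374 + 452 + 494 + 31 + 38 = 3081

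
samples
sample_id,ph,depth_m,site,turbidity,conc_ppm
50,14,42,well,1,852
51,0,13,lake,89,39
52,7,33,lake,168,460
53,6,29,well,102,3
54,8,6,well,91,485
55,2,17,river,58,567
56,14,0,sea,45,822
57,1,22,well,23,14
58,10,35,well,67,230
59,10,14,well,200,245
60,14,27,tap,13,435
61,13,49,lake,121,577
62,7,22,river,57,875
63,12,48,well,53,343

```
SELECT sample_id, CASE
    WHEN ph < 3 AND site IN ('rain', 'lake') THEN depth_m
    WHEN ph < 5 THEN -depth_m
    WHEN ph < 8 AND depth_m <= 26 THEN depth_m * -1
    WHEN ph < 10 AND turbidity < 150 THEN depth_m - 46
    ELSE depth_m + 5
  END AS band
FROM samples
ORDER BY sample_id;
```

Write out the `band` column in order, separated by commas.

47, 13, 38, -17, -40, -17, 5, -22, 40, 19, 32, 54, -22, 53

sample_id=50: ELSE → 47
sample_id=51: ph < 3 AND site IN ('rain', 'lake') → 13
sample_id=52: ELSE → 38
sample_id=53: ph < 10 AND turbidity < 150 → -17
sample_id=54: ph < 10 AND turbidity < 150 → -40
sample_id=55: ph < 5 → -17
sample_id=56: ELSE → 5
sample_id=57: ph < 5 → -22
sample_id=58: ELSE → 40
sample_id=59: ELSE → 19
sample_id=60: ELSE → 32
sample_id=61: ELSE → 54
sample_id=62: ph < 8 AND depth_m <= 26 → -22
sample_id=63: ELSE → 53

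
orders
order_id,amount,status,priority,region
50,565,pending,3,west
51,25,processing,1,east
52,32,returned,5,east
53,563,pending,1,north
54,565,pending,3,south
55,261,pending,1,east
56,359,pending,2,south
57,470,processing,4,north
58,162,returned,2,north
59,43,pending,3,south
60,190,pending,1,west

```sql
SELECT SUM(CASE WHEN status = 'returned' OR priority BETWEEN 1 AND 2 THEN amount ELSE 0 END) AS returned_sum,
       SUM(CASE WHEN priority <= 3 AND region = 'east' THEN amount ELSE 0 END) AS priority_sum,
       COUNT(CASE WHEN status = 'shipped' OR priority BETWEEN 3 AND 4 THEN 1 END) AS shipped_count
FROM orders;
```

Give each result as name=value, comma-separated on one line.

[returned_sum: status = 'returned' OR priority BETWEEN 1 AND 2]
order_id=50: ✗
order_id=51: ✓ → 25
order_id=52: ✓ → 32
order_id=53: ✓ → 563
order_id=54: ✗
order_id=55: ✓ → 261
order_id=56: ✓ → 359
order_id=57: ✗
order_id=58: ✓ → 162
order_id=59: ✗
order_id=60: ✓ → 190
returned_sum = 25 + 32 + 563 + 261 + 359 + 162 + 190 = 1592
—
[priority_sum: priority <= 3 AND region = 'east']
order_id=50: ✗
order_id=51: ✓ → 25
order_id=52: ✗
order_id=53: ✗
order_id=54: ✗
order_id=55: ✓ → 261
order_id=56: ✗
order_id=57: ✗
order_id=58: ✗
order_id=59: ✗
order_id=60: ✗
priority_sum = 25 + 261 = 286
—
[shipped_count: status = 'shipped' OR priority BETWEEN 3 AND 4]
order_id=50: ✓ → 1
order_id=51: ✗
order_id=52: ✗
order_id=53: ✗
order_id=54: ✓ → 1
order_id=55: ✗
order_id=56: ✗
order_id=57: ✓ → 1
order_id=58: ✗
order_id=59: ✓ → 1
order_id=60: ✗
shipped_count = COUNT(1, 1, 1, 1) = 4

returned_sum=1592, priority_sum=286, shipped_count=4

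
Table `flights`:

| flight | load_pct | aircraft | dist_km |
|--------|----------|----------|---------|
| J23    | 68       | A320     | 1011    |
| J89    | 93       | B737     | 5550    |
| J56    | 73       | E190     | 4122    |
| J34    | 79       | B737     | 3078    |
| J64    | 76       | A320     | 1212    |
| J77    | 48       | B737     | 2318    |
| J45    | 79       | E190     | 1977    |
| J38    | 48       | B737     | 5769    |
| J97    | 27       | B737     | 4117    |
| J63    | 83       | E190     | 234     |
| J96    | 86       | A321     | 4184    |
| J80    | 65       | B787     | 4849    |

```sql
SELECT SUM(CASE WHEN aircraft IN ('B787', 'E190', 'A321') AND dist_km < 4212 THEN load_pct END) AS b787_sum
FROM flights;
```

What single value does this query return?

flight=J23: ✗
flight=J89: ✗
flight=J56: ✓ → 73
flight=J34: ✗
flight=J64: ✗
flight=J77: ✗
flight=J45: ✓ → 79
flight=J38: ✗
flight=J97: ✗
flight=J63: ✓ → 83
flight=J96: ✓ → 86
flight=J80: ✗
b787_sum = 73 + 79 + 83 + 86 = 321

321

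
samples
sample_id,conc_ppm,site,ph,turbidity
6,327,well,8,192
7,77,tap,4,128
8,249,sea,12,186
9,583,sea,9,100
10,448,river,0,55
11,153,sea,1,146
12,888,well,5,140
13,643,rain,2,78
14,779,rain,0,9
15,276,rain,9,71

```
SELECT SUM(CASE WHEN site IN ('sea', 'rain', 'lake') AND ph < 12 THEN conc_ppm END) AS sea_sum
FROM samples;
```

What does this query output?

2434

sample_id=6: ✗
sample_id=7: ✗
sample_id=8: ✗
sample_id=9: ✓ → 583
sample_id=10: ✗
sample_id=11: ✓ → 153
sample_id=12: ✗
sample_id=13: ✓ → 643
sample_id=14: ✓ → 779
sample_id=15: ✓ → 276
sea_sum = 583 + 153 + 643 + 779 + 276 = 2434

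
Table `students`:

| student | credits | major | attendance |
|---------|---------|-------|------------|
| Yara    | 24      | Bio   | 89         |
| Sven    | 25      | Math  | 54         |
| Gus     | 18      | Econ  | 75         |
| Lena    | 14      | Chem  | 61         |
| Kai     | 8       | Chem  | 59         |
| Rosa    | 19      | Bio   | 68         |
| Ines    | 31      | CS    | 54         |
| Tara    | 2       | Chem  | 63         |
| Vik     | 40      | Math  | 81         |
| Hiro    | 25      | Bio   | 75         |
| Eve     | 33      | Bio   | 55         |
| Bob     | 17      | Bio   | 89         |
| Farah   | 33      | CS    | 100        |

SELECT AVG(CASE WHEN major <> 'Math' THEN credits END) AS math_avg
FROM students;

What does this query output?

20.3636363636

student=Yara: ✓ → 24
student=Sven: ✗
student=Gus: ✓ → 18
student=Lena: ✓ → 14
student=Kai: ✓ → 8
student=Rosa: ✓ → 19
student=Ines: ✓ → 31
student=Tara: ✓ → 2
student=Vik: ✗
student=Hiro: ✓ → 25
student=Eve: ✓ → 33
student=Bob: ✓ → 17
student=Farah: ✓ → 33
math_avg = (24 + 18 + 14 + 8 + 19 + 31 + 2 + 25 + 33 + 17 + 33) / 11 = 20.3636363636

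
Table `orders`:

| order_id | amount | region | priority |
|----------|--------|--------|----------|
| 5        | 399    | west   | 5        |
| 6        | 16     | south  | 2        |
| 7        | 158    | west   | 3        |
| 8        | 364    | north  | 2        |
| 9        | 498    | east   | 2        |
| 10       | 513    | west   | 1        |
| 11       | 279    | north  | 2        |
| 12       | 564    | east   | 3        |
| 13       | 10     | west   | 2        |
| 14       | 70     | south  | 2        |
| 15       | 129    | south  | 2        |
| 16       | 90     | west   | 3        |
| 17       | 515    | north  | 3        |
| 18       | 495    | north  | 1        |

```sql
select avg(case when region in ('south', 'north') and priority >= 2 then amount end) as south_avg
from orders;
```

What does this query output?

228.8333333333

order_id=5: ✗
order_id=6: ✓ → 16
order_id=7: ✗
order_id=8: ✓ → 364
order_id=9: ✗
order_id=10: ✗
order_id=11: ✓ → 279
order_id=12: ✗
order_id=13: ✗
order_id=14: ✓ → 70
order_id=15: ✓ → 129
order_id=16: ✗
order_id=17: ✓ → 515
order_id=18: ✗
south_avg = (16 + 364 + 279 + 70 + 129 + 515) / 6 = 228.8333333333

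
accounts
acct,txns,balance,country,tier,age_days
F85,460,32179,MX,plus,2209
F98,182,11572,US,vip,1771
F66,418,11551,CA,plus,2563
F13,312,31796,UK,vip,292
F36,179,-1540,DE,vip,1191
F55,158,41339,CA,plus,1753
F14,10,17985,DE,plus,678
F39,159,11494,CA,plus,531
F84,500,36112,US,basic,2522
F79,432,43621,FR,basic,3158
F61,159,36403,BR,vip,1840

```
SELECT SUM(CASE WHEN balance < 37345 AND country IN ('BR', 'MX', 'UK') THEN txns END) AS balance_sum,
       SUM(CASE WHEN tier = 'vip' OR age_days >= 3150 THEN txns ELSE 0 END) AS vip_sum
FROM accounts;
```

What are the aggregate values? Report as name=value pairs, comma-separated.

[balance_sum: balance < 37345 AND country IN ('BR', 'MX', 'UK')]
acct=F85: ✓ → 460
acct=F98: ✗
acct=F66: ✗
acct=F13: ✓ → 312
acct=F36: ✗
acct=F55: ✗
acct=F14: ✗
acct=F39: ✗
acct=F84: ✗
acct=F79: ✗
acct=F61: ✓ → 159
balance_sum = 460 + 312 + 159 = 931
—
[vip_sum: tier = 'vip' OR age_days >= 3150]
acct=F85: ✗
acct=F98: ✓ → 182
acct=F66: ✗
acct=F13: ✓ → 312
acct=F36: ✓ → 179
acct=F55: ✗
acct=F14: ✗
acct=F39: ✗
acct=F84: ✗
acct=F79: ✓ → 432
acct=F61: ✓ → 159
vip_sum = 182 + 312 + 179 + 432 + 159 = 1264

balance_sum=931, vip_sum=1264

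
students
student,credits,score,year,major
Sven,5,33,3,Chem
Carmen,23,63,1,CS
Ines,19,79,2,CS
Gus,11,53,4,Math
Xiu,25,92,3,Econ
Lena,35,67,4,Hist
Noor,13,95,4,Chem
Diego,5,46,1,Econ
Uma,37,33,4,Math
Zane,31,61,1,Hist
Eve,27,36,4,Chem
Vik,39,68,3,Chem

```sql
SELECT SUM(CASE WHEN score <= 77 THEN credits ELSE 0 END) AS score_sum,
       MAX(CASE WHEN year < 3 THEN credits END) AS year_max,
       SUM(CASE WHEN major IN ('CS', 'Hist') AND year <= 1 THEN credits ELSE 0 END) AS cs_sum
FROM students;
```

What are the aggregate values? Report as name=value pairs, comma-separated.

score_sum=213, year_max=31, cs_sum=54

[score_sum: score <= 77]
student=Sven: ✓ → 5
student=Carmen: ✓ → 23
student=Ines: ✗
student=Gus: ✓ → 11
student=Xiu: ✗
student=Lena: ✓ → 35
student=Noor: ✗
student=Diego: ✓ → 5
student=Uma: ✓ → 37
student=Zane: ✓ → 31
student=Eve: ✓ → 27
student=Vik: ✓ → 39
score_sum = 5 + 23 + 11 + 35 + 5 + 37 + 31 + 27 + 39 = 213
—
[year_max: year < 3]
student=Sven: ✗
student=Carmen: ✓ → 23
student=Ines: ✓ → 19
student=Gus: ✗
student=Xiu: ✗
student=Lena: ✗
student=Noor: ✗
student=Diego: ✓ → 5
student=Uma: ✗
student=Zane: ✓ → 31
student=Eve: ✗
student=Vik: ✗
year_max = MAX(23, 19, 5, 31) = 31
—
[cs_sum: major IN ('CS', 'Hist') AND year <= 1]
student=Sven: ✗
student=Carmen: ✓ → 23
student=Ines: ✗
student=Gus: ✗
student=Xiu: ✗
student=Lena: ✗
student=Noor: ✗
student=Diego: ✗
student=Uma: ✗
student=Zane: ✓ → 31
student=Eve: ✗
student=Vik: ✗
cs_sum = 23 + 31 = 54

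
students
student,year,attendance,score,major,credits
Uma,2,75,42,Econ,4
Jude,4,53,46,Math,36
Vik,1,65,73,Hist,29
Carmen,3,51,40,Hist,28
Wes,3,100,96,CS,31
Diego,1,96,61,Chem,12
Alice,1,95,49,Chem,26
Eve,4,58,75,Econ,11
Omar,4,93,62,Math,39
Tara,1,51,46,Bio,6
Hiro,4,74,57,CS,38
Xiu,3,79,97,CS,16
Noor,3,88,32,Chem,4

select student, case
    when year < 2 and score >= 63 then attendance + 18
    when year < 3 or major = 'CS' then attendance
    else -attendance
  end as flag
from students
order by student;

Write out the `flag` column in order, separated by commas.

95, -51, 96, -58, 74, -53, -88, -93, 51, 75, 83, 100, 79

student=Alice: year < 3 or major = 'CS' → 95
student=Carmen: ELSE → -51
student=Diego: year < 3 or major = 'CS' → 96
student=Eve: ELSE → -58
student=Hiro: year < 3 or major = 'CS' → 74
student=Jude: ELSE → -53
student=Noor: ELSE → -88
student=Omar: ELSE → -93
student=Tara: year < 3 or major = 'CS' → 51
student=Uma: year < 3 or major = 'CS' → 75
student=Vik: year < 2 and score >= 63 → 83
student=Wes: year < 3 or major = 'CS' → 100
student=Xiu: year < 3 or major = 'CS' → 79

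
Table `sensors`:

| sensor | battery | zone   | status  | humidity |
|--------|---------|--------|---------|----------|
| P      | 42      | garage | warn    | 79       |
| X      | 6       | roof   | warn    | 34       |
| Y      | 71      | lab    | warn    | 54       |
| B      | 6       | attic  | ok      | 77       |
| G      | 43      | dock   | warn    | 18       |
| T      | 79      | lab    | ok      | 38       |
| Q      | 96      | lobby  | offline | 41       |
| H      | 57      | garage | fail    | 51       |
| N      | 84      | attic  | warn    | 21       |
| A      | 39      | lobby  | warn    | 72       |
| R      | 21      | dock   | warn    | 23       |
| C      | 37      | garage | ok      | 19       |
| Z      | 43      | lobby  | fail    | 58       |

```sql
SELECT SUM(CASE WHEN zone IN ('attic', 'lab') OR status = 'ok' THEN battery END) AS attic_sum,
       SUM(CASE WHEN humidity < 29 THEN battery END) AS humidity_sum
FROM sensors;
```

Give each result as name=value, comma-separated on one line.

attic_sum=277, humidity_sum=185

[attic_sum: zone IN ('attic', 'lab') OR status = 'ok']
sensor=P: ✗
sensor=X: ✗
sensor=Y: ✓ → 71
sensor=B: ✓ → 6
sensor=G: ✗
sensor=T: ✓ → 79
sensor=Q: ✗
sensor=H: ✗
sensor=N: ✓ → 84
sensor=A: ✗
sensor=R: ✗
sensor=C: ✓ → 37
sensor=Z: ✗
attic_sum = 71 + 6 + 79 + 84 + 37 = 277
—
[humidity_sum: humidity < 29]
sensor=P: ✗
sensor=X: ✗
sensor=Y: ✗
sensor=B: ✗
sensor=G: ✓ → 43
sensor=T: ✗
sensor=Q: ✗
sensor=H: ✗
sensor=N: ✓ → 84
sensor=A: ✗
sensor=R: ✓ → 21
sensor=C: ✓ → 37
sensor=Z: ✗
humidity_sum = 43 + 84 + 21 + 37 = 185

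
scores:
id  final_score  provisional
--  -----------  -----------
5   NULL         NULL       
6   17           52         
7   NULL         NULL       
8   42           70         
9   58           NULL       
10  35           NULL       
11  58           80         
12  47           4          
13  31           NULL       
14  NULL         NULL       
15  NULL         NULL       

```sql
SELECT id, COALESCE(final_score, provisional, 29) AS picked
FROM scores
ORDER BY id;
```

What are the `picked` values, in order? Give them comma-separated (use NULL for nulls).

29, 17, 29, 42, 58, 35, 58, 47, 31, 29, 29

id=5: final_score=NULL, provisional=NULL, → literal 29 → 29
id=6: final_score=17 → 17
id=7: final_score=NULL, provisional=NULL, → literal 29 → 29
id=8: final_score=42 → 42
id=9: final_score=58 → 58
id=10: final_score=35 → 35
id=11: final_score=58 → 58
id=12: final_score=47 → 47
id=13: final_score=31 → 31
id=14: final_score=NULL, provisional=NULL, → literal 29 → 29
id=15: final_score=NULL, provisional=NULL, → literal 29 → 29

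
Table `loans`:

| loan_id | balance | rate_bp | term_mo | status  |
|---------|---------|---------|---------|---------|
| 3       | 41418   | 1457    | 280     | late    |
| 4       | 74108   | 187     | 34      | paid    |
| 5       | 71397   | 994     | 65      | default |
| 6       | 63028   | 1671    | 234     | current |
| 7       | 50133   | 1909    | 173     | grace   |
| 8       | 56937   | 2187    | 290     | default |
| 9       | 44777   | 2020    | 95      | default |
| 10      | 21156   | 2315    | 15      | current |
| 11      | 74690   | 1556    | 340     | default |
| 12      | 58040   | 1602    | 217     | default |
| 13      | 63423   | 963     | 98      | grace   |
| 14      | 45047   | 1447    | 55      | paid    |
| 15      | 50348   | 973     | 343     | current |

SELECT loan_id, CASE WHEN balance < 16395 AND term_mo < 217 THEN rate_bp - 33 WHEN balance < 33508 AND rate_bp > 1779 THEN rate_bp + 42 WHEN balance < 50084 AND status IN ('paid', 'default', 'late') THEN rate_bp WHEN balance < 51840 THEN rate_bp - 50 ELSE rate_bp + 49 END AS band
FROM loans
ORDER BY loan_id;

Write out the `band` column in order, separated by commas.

loan_id=3: balance < 50084 AND status IN ('paid', 'default', 'late') → 1457
loan_id=4: ELSE → 236
loan_id=5: ELSE → 1043
loan_id=6: ELSE → 1720
loan_id=7: balance < 51840 → 1859
loan_id=8: ELSE → 2236
loan_id=9: balance < 50084 AND status IN ('paid', 'default', 'late') → 2020
loan_id=10: balance < 33508 AND rate_bp > 1779 → 2357
loan_id=11: ELSE → 1605
loan_id=12: ELSE → 1651
loan_id=13: ELSE → 1012
loan_id=14: balance < 50084 AND status IN ('paid', 'default', 'late') → 1447
loan_id=15: balance < 51840 → 923

1457, 236, 1043, 1720, 1859, 2236, 2020, 2357, 1605, 1651, 1012, 1447, 923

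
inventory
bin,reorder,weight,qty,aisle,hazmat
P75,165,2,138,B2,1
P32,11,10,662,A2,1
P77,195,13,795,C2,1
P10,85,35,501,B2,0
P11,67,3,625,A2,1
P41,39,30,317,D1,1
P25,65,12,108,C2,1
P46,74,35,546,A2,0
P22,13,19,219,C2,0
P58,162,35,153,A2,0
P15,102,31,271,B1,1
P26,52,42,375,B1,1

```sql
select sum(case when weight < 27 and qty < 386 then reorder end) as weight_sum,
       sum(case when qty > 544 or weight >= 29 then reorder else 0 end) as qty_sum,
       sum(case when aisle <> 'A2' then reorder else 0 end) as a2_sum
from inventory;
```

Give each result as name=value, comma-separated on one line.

weight_sum=243, qty_sum=787, a2_sum=716

[weight_sum: weight < 27 and qty < 386]
bin=P75: ✓ → 165
bin=P32: ✗
bin=P77: ✗
bin=P10: ✗
bin=P11: ✗
bin=P41: ✗
bin=P25: ✓ → 65
bin=P46: ✗
bin=P22: ✓ → 13
bin=P58: ✗
bin=P15: ✗
bin=P26: ✗
weight_sum = 165 + 65 + 13 = 243
—
[qty_sum: qty > 544 or weight >= 29]
bin=P75: ✗
bin=P32: ✓ → 11
bin=P77: ✓ → 195
bin=P10: ✓ → 85
bin=P11: ✓ → 67
bin=P41: ✓ → 39
bin=P25: ✗
bin=P46: ✓ → 74
bin=P22: ✗
bin=P58: ✓ → 162
bin=P15: ✓ → 102
bin=P26: ✓ → 52
qty_sum = 11 + 195 + 85 + 67 + 39 + 74 + 162 + 102 + 52 = 787
—
[a2_sum: aisle <> 'A2']
bin=P75: ✓ → 165
bin=P32: ✗
bin=P77: ✓ → 195
bin=P10: ✓ → 85
bin=P11: ✗
bin=P41: ✓ → 39
bin=P25: ✓ → 65
bin=P46: ✗
bin=P22: ✓ → 13
bin=P58: ✗
bin=P15: ✓ → 102
bin=P26: ✓ → 52
a2_sum = 165 + 195 + 85 + 39 + 65 + 13 + 102 + 52 = 716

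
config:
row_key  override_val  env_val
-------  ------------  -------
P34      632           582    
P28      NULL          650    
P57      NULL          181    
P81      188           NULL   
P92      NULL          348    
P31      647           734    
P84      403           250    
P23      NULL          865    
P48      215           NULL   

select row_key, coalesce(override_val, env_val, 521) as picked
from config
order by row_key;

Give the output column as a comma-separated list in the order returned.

row_key=P23: override_val=NULL, env_val=865 → 865
row_key=P28: override_val=NULL, env_val=650 → 650
row_key=P31: override_val=647 → 647
row_key=P34: override_val=632 → 632
row_key=P48: override_val=215 → 215
row_key=P57: override_val=NULL, env_val=181 → 181
row_key=P81: override_val=188 → 188
row_key=P84: override_val=403 → 403
row_key=P92: override_val=NULL, env_val=348 → 348

865, 650, 647, 632, 215, 181, 188, 403, 348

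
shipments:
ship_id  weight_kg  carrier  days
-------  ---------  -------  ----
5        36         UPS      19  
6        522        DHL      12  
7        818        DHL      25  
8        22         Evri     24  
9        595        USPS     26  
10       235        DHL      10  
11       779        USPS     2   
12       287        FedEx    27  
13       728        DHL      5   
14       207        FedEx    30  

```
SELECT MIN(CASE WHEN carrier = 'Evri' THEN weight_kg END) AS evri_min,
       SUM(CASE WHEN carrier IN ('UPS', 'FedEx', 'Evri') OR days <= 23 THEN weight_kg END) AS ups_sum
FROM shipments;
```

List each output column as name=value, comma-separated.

evri_min=22, ups_sum=2816

[evri_min: carrier = 'Evri']
ship_id=5: ✗
ship_id=6: ✗
ship_id=7: ✗
ship_id=8: ✓ → 22
ship_id=9: ✗
ship_id=10: ✗
ship_id=11: ✗
ship_id=12: ✗
ship_id=13: ✗
ship_id=14: ✗
evri_min = MIN(22) = 22
—
[ups_sum: carrier IN ('UPS', 'FedEx', 'Evri') OR days <= 23]
ship_id=5: ✓ → 36
ship_id=6: ✓ → 522
ship_id=7: ✗
ship_id=8: ✓ → 22
ship_id=9: ✗
ship_id=10: ✓ → 235
ship_id=11: ✓ → 779
ship_id=12: ✓ → 287
ship_id=13: ✓ → 728
ship_id=14: ✓ → 207
ups_sum = 36 + 522 + 22 + 235 + 779 + 287 + 728 + 207 = 2816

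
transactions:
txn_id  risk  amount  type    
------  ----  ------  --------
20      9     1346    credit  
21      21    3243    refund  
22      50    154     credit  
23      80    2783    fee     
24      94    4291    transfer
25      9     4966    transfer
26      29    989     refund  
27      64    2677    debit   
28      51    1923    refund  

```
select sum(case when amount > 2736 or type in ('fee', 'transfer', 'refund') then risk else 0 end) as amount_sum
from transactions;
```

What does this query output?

284

txn_id=20: ✗
txn_id=21: ✓ → 21
txn_id=22: ✗
txn_id=23: ✓ → 80
txn_id=24: ✓ → 94
txn_id=25: ✓ → 9
txn_id=26: ✓ → 29
txn_id=27: ✗
txn_id=28: ✓ → 51
amount_sum = 21 + 80 + 94 + 9 + 29 + 51 = 284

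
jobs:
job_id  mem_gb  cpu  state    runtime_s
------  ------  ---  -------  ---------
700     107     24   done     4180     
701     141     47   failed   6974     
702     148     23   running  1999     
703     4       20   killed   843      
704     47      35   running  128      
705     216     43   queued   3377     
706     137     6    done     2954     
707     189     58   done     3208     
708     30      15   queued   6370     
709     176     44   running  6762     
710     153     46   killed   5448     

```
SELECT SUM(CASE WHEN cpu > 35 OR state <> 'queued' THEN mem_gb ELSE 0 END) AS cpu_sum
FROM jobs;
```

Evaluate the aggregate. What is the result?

1318

job_id=700: ✓ → 107
job_id=701: ✓ → 141
job_id=702: ✓ → 148
job_id=703: ✓ → 4
job_id=704: ✓ → 47
job_id=705: ✓ → 216
job_id=706: ✓ → 137
job_id=707: ✓ → 189
job_id=708: ✗
job_id=709: ✓ → 176
job_id=710: ✓ → 153
cpu_sum = 107 + 141 + 148 + 4 + 47 + 216 + 137 + 189 + 176 + 153 = 1318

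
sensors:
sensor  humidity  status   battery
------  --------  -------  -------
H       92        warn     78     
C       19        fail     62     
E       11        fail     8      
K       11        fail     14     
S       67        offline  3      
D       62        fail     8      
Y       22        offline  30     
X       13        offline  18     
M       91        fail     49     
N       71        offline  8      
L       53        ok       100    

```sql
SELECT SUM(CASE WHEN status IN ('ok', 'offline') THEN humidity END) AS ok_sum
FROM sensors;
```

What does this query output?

226

sensor=H: ✗
sensor=C: ✗
sensor=E: ✗
sensor=K: ✗
sensor=S: ✓ → 67
sensor=D: ✗
sensor=Y: ✓ → 22
sensor=X: ✓ → 13
sensor=M: ✗
sensor=N: ✓ → 71
sensor=L: ✓ → 53
ok_sum = 67 + 22 + 13 + 71 + 53 = 226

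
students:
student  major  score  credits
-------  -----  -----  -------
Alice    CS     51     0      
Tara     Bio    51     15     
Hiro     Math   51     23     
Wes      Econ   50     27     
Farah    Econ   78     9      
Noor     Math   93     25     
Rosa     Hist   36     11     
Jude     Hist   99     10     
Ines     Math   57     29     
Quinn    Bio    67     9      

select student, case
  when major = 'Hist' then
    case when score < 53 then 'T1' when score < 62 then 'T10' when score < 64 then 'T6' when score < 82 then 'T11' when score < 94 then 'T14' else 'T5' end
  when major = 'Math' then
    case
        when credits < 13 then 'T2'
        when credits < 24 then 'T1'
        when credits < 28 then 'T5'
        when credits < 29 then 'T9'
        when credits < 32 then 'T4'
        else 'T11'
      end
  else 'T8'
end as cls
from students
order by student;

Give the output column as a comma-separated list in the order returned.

student=Alice: major='CS' → outer ELSE → T8
student=Farah: major='Econ' → outer ELSE → T8
student=Hiro: major='Math' → inner[credits < 24] → T1
student=Ines: major='Math' → inner[credits < 32] → T4
student=Jude: major='Hist' → inner[ELSE] → T5
student=Noor: major='Math' → inner[credits < 28] → T5
student=Quinn: major='Bio' → outer ELSE → T8
student=Rosa: major='Hist' → inner[score < 53] → T1
student=Tara: major='Bio' → outer ELSE → T8
student=Wes: major='Econ' → outer ELSE → T8

T8, T8, T1, T4, T5, T5, T8, T1, T8, T8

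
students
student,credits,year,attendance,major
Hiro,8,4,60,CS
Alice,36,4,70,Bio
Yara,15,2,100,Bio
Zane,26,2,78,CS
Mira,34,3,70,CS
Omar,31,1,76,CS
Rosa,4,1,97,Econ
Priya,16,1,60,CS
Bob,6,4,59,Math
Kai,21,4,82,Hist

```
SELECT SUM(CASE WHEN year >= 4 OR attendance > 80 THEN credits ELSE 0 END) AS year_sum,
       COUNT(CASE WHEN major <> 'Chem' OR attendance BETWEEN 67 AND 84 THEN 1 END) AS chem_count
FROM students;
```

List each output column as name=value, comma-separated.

[year_sum: year >= 4 OR attendance > 80]
student=Hiro: ✓ → 8
student=Alice: ✓ → 36
student=Yara: ✓ → 15
student=Zane: ✗
student=Mira: ✗
student=Omar: ✗
student=Rosa: ✓ → 4
student=Priya: ✗
student=Bob: ✓ → 6
student=Kai: ✓ → 21
year_sum = 8 + 36 + 15 + 4 + 6 + 21 = 90
—
[chem_count: major <> 'Chem' OR attendance BETWEEN 67 AND 84]
student=Hiro: ✓ → 1
student=Alice: ✓ → 1
student=Yara: ✓ → 1
student=Zane: ✓ → 1
student=Mira: ✓ → 1
student=Omar: ✓ → 1
student=Rosa: ✓ → 1
student=Priya: ✓ → 1
student=Bob: ✓ → 1
student=Kai: ✓ → 1
chem_count = COUNT(1, 1, 1, 1, 1, 1, 1, 1, 1, 1) = 10

year_sum=90, chem_count=10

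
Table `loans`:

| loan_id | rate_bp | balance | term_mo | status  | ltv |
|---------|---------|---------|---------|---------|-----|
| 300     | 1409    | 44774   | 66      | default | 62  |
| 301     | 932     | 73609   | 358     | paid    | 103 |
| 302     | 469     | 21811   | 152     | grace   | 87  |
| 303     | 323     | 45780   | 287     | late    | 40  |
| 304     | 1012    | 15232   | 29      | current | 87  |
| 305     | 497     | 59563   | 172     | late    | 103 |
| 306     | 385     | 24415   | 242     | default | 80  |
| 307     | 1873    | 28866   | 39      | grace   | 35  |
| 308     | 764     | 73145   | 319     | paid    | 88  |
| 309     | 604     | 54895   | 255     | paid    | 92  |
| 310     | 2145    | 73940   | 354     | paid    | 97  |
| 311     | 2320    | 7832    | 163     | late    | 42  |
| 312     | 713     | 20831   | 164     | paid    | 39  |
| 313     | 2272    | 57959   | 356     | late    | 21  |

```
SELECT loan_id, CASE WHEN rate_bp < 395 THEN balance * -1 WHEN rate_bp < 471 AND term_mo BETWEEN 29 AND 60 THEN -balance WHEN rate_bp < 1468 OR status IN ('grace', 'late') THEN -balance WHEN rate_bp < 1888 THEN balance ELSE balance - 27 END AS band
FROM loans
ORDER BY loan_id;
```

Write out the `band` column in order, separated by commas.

loan_id=300: rate_bp < 1468 OR status IN ('grace', 'late') → -44774
loan_id=301: rate_bp < 1468 OR status IN ('grace', 'late') → -73609
loan_id=302: rate_bp < 1468 OR status IN ('grace', 'late') → -21811
loan_id=303: rate_bp < 395 → -45780
loan_id=304: rate_bp < 1468 OR status IN ('grace', 'late') → -15232
loan_id=305: rate_bp < 1468 OR status IN ('grace', 'late') → -59563
loan_id=306: rate_bp < 395 → -24415
loan_id=307: rate_bp < 1468 OR status IN ('grace', 'late') → -28866
loan_id=308: rate_bp < 1468 OR status IN ('grace', 'late') → -73145
loan_id=309: rate_bp < 1468 OR status IN ('grace', 'late') → -54895
loan_id=310: ELSE → 73913
loan_id=311: rate_bp < 1468 OR status IN ('grace', 'late') → -7832
loan_id=312: rate_bp < 1468 OR status IN ('grace', 'late') → -20831
loan_id=313: rate_bp < 1468 OR status IN ('grace', 'late') → -57959

-44774, -73609, -21811, -45780, -15232, -59563, -24415, -28866, -73145, -54895, 73913, -7832, -20831, -57959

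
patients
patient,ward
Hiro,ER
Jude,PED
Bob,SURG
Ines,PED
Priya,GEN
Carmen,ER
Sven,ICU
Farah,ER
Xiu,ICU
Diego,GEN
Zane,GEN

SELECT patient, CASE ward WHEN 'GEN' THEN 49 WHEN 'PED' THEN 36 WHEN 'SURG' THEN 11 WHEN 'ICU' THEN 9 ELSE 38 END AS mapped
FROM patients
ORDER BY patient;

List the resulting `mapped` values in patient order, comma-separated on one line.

11, 38, 49, 38, 38, 36, 36, 49, 9, 9, 49

patient=Bob: ward='SURG' → 11
patient=Carmen: ELSE → 38
patient=Diego: ward='GEN' → 49
patient=Farah: ELSE → 38
patient=Hiro: ELSE → 38
patient=Ines: ward='PED' → 36
patient=Jude: ward='PED' → 36
patient=Priya: ward='GEN' → 49
patient=Sven: ward='ICU' → 9
patient=Xiu: ward='ICU' → 9
patient=Zane: ward='GEN' → 49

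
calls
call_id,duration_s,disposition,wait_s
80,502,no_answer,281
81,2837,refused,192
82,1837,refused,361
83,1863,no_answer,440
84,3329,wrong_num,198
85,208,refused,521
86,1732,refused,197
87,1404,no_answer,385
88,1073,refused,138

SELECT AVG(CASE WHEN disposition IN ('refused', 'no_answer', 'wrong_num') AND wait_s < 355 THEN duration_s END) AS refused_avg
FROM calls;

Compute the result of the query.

1894.6

call_id=80: ✓ → 502
call_id=81: ✓ → 2837
call_id=82: ✗
call_id=83: ✗
call_id=84: ✓ → 3329
call_id=85: ✗
call_id=86: ✓ → 1732
call_id=87: ✗
call_id=88: ✓ → 1073
refused_avg = (502 + 2837 + 3329 + 1732 + 1073) / 5 = 1894.6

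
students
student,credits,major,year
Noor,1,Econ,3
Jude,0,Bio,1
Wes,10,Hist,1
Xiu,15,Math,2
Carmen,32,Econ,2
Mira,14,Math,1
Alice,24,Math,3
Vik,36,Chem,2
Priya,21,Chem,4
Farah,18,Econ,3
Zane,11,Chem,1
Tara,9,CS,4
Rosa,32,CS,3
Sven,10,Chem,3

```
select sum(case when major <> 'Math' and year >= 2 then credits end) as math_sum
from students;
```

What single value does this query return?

student=Noor: ✓ → 1
student=Jude: ✗
student=Wes: ✗
student=Xiu: ✗
student=Carmen: ✓ → 32
student=Mira: ✗
student=Alice: ✗
student=Vik: ✓ → 36
student=Priya: ✓ → 21
student=Farah: ✓ → 18
student=Zane: ✗
student=Tara: ✓ → 9
student=Rosa: ✓ → 32
student=Sven: ✓ → 10
math_sum = 1 + 32 + 36 + 21 + 18 + 9 + 32 + 10 = 159

159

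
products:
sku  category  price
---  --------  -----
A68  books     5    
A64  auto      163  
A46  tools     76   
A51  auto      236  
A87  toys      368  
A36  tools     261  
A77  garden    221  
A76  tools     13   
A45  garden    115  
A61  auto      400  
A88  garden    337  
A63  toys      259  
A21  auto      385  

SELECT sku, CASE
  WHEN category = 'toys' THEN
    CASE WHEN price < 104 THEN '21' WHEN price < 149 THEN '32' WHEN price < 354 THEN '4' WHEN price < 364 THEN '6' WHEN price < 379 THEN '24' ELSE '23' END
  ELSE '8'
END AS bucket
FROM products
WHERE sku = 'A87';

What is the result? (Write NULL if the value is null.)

sku = A87: category=toys, price=368.
category='toys' → inner[price < 379] → 24

24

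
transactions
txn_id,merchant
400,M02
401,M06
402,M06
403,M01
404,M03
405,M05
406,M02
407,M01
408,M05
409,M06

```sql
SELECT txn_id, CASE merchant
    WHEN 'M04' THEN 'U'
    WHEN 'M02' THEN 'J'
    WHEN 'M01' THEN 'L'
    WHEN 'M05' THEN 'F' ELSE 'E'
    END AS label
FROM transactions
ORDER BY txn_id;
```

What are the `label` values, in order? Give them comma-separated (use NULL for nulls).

txn_id=400: merchant='M02' → J
txn_id=401: ELSE → E
txn_id=402: ELSE → E
txn_id=403: merchant='M01' → L
txn_id=404: ELSE → E
txn_id=405: merchant='M05' → F
txn_id=406: merchant='M02' → J
txn_id=407: merchant='M01' → L
txn_id=408: merchant='M05' → F
txn_id=409: ELSE → E

J, E, E, L, E, F, J, L, F, E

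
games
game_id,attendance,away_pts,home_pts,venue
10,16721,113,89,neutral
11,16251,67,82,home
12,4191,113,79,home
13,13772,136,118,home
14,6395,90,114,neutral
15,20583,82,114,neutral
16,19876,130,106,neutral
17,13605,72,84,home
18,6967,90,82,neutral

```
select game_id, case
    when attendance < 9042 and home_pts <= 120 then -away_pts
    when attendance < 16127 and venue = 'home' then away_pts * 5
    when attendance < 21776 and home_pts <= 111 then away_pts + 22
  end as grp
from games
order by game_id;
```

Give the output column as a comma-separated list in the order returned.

135, 89, -113, 680, -90, NULL, 152, 360, -90

game_id=10: attendance < 21776 and home_pts <= 111 → 135
game_id=11: attendance < 21776 and home_pts <= 111 → 89
game_id=12: attendance < 9042 and home_pts <= 120 → -113
game_id=13: attendance < 16127 and venue = 'home' → 680
game_id=14: attendance < 9042 and home_pts <= 120 → -90
game_id=15: (no match → NULL) → NULL
game_id=16: attendance < 21776 and home_pts <= 111 → 152
game_id=17: attendance < 16127 and venue = 'home' → 360
game_id=18: attendance < 9042 and home_pts <= 120 → -90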